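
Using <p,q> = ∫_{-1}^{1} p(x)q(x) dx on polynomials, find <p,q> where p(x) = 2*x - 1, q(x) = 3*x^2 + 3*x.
<p,q> = 2

Expand the product: p(x)·q(x) = 6*x^3 + 3*x^2 - 3*x.
∫_{-1}^{1} of each monomial x^k gives [2/(k+1) if k even, 0 if k odd]. Integrating term-by-term (or equivalently evaluating the antiderivative F(x) = 3*x^4/2 + x^3 - 3*x^2/2 at the endpoints):
  F(1) − F(−1) = 1 − (-1) = 2.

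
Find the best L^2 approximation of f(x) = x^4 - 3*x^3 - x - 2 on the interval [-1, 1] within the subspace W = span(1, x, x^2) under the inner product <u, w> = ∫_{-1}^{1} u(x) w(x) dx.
g(x) = 6*x^2/7 - 14*x/5 - 73/35

The best approximation g ∈ W is the orthogonal projection of f onto W. Writing g = a_0 + a_1 x + a_2 x^2, the coefficients solve the normal equations G · a = b where
  G_{ij} = <φ_i, φ_j> and b_i = <f, φ_i>, with φ_0 = 1, φ_1 = x, φ_2 = x^2.
G =
  [2, 0, 2/3]
  [0, 2/3, 0]
  [2/3, 0, 2/5],
b = (-18/5, -28/15, -22/21).
Solving gives a_0 = -73/35, a_1 = -14/5, a_2 = 6/7, so
  g(x) = 6*x^2/7 - 14*x/5 - 73/35.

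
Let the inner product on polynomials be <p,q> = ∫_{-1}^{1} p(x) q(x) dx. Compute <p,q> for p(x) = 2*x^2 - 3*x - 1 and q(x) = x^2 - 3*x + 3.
<p,q> = 62/15

Expand the product: p(x)·q(x) = 2*x^4 - 9*x^3 + 14*x^2 - 6*x - 3.
∫_{-1}^{1} of each monomial x^k gives [2/(k+1) if k even, 0 if k odd]. Integrating term-by-term (or equivalently evaluating the antiderivative F(x) = 2*x^5/5 - 9*x^4/4 + 14*x^3/3 - 3*x^2 - 3*x at the endpoints):
  F(1) − F(−1) = -191/60 − (-439/60) = 62/15.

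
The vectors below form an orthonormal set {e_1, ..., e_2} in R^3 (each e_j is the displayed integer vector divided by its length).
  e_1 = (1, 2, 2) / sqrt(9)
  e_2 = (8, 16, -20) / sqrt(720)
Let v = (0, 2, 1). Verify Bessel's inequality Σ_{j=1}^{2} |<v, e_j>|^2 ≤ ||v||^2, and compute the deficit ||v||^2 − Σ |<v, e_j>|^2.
Σ |<v, e_j>|^2 = 21/5; ||v||^2 = 5; deficit = 4/5

Write each e_j = u_j / sqrt(<u_j, u_j>) where u_j is the displayed integer vector. Then <v, e_j> = <v, u_j> / sqrt(<u_j, u_j>), so |<v, e_j>|^2 = <v, u_j>^2 / <u_j, u_j>.
Coefficients: <v, e_1> = 6/sqrt(9), <v, e_2> = 12/sqrt(720).
Square and sum: Σ |<v, e_j>|^2 = 21/5.
Compute ||v||^2 = v·v = 5.
Deficit = 5 − 21/5 = 4/5 ≥ 0, confirming Bessel's inequality. (The deficit equals ||v − Σ <v,e_j> e_j||^2, the squared distance from v to span{e_j}.)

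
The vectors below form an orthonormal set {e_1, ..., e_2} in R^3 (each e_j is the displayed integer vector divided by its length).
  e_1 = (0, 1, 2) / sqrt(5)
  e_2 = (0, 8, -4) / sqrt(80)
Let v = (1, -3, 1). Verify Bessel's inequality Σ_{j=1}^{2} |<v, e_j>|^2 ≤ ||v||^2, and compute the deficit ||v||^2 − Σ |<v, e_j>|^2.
Σ |<v, e_j>|^2 = 10; ||v||^2 = 11; deficit = 1

Write each e_j = u_j / sqrt(<u_j, u_j>) where u_j is the displayed integer vector. Then <v, e_j> = <v, u_j> / sqrt(<u_j, u_j>), so |<v, e_j>|^2 = <v, u_j>^2 / <u_j, u_j>.
Coefficients: <v, e_1> = -1/sqrt(5), <v, e_2> = -28/sqrt(80).
Square and sum: Σ |<v, e_j>|^2 = 10.
Compute ||v||^2 = v·v = 11.
Deficit = 11 − 10 = 1 ≥ 0, confirming Bessel's inequality. (The deficit equals ||v − Σ <v,e_j> e_j||^2, the squared distance from v to span{e_j}.)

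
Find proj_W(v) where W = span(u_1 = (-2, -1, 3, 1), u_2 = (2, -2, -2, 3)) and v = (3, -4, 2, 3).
proj_W(v) = (78/145, -441/145, 43/145, 601/145)

Set up U = [u_1 | ... | u_2] ∈ R^(4×2). The projector onto W = col(U) is P = U (U^T U)^(-1) U^T.
Compute U^T U =
  [15, -5]
  [-5, 21],
and U^T v = (7, 19).
Solve U^T U · c = U^T v for the coefficients: c = (121/145, 32/29). The projection is proj_W(v) = U c.
Check: (v - proj_W(v)) · u_1 = 0  (should be 0).
Check: (v - proj_W(v)) · u_2 = 0  (should be 0).
Result: proj_W(v) = (78/145, -441/145, 43/145, 601/145).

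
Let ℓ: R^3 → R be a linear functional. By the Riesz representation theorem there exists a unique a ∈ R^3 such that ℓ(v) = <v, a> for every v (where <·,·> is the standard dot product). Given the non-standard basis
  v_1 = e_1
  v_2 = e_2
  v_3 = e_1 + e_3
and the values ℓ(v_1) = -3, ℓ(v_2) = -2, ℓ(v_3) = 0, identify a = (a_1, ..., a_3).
a = (-3, -2, 3)

Write a = (a_1, ..., a_3) in the standard basis. For each basis vector v_i, ℓ(v_i) = <v_i, a> is a linear equation in the a_j's. Collect the n equations into a matrix system V a = ℓ, where row i of V is v_i (expressed in the standard basis). Since V is invertible (lower-triangular with 1s on the diagonal, up to permutation), solve by back-substitution:
  V =
[[1, 0, 0],
 [0, 1, 0],
 [1, 0, 1]]
  V a = (-3, -2, 0)
Solving gives a = (-3, -2, 3).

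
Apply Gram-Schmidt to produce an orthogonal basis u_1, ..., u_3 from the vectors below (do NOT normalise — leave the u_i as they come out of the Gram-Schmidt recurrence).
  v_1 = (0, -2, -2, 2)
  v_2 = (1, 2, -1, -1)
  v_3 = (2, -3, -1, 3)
Orthogonal basis:
  u_1 = (0, -2, -2, 2)
  u_2 = (1, 4/3, -5/3, -1/3)
  u_3 = (38/17, -6/17, 16/17, 10/17)

Apply the Gram-Schmidt recurrence
  u_1 = v_1
  u_i = v_i − Σ_{j<i} ((v_i · u_j) / (u_j · u_j)) · u_j.

Step by step this gives:
  u_1 = (0, -2, -2, 2)
  u_2 = (1, 4/3, -5/3, -1/3)
  u_3 = (38/17, -6/17, 16/17, 10/17)

Orthogonality check:
  u_2 · u_1 = 0 (should be 0)
  u_3 · u_1 = 0 (should be 0)
  u_3 · u_2 = 0 (should be 0)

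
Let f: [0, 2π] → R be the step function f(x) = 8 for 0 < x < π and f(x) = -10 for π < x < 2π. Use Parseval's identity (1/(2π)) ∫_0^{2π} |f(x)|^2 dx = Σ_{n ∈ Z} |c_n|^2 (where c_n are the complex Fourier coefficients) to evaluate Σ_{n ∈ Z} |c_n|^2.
Σ |c_n|^2 = 82

Parseval equates the L^2 energy of f (normalised by 1/(2π)) with the ℓ^2 sum of its Fourier coefficients: (1/(2π)) ∫_0^{2π} |f|^2 = Σ |c_n|^2.
Compute the left side: (1/(2π)) [∫_0^π 8^2 dx + ∫_π^{2π} (-10)^2 dx] = (1/(2π)) · (64π + 100π) = (64 + 100)/2 = 82.
So Σ_{n ∈ Z} |c_n|^2 = 82.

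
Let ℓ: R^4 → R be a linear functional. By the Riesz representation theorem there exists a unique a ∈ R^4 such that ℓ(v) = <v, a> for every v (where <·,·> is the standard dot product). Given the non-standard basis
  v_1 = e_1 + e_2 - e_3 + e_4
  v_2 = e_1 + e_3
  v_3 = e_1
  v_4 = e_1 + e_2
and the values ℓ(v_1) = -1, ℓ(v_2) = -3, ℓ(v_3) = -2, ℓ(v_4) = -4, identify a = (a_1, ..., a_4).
a = (-2, -2, -1, 2)

Write a = (a_1, ..., a_4) in the standard basis. For each basis vector v_i, ℓ(v_i) = <v_i, a> is a linear equation in the a_j's. Collect the n equations into a matrix system V a = ℓ, where row i of V is v_i (expressed in the standard basis). Since V is invertible (lower-triangular with 1s on the diagonal, up to permutation), solve by back-substitution:
  V =
[[1, 1, -1, 1],
 [1, 0, 1, 0],
 [1, 0, 0, 0],
 [1, 1, 0, 0]]
  V a = (-1, -3, -2, -4)
Solving gives a = (-2, -2, -1, 2).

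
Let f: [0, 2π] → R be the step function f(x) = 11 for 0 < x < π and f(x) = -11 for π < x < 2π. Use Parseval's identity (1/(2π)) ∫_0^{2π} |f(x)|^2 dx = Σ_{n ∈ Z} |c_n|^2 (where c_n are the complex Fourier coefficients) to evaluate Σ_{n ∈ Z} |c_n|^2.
Σ |c_n|^2 = 121

Parseval equates the L^2 energy of f (normalised by 1/(2π)) with the ℓ^2 sum of its Fourier coefficients: (1/(2π)) ∫_0^{2π} |f|^2 = Σ |c_n|^2.
Compute the left side: (1/(2π)) [∫_0^π 11^2 dx + ∫_π^{2π} (-11)^2 dx] = (1/(2π)) · (121π + 121π) = (121 + 121)/2 = 121.
So Σ_{n ∈ Z} |c_n|^2 = 121.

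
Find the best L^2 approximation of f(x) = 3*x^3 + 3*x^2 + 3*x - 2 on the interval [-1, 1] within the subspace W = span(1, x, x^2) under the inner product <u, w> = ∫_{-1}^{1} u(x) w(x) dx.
g(x) = 3*x^2 + 24*x/5 - 2

The best approximation g ∈ W is the orthogonal projection of f onto W. Writing g = a_0 + a_1 x + a_2 x^2, the coefficients solve the normal equations G · a = b where
  G_{ij} = <φ_i, φ_j> and b_i = <f, φ_i>, with φ_0 = 1, φ_1 = x, φ_2 = x^2.
G =
  [2, 0, 2/3]
  [0, 2/3, 0]
  [2/3, 0, 2/5],
b = (-2, 16/5, -2/15).
Solving gives a_0 = -2, a_1 = 24/5, a_2 = 3, so
  g(x) = 3*x^2 + 24*x/5 - 2.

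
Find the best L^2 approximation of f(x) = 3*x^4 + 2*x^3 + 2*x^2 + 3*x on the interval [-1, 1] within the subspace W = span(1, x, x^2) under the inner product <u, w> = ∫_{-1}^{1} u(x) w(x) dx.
g(x) = 32*x^2/7 + 21*x/5 - 9/35

The best approximation g ∈ W is the orthogonal projection of f onto W. Writing g = a_0 + a_1 x + a_2 x^2, the coefficients solve the normal equations G · a = b where
  G_{ij} = <φ_i, φ_j> and b_i = <f, φ_i>, with φ_0 = 1, φ_1 = x, φ_2 = x^2.
G =
  [2, 0, 2/3]
  [0, 2/3, 0]
  [2/3, 0, 2/5],
b = (38/15, 14/5, 58/35).
Solving gives a_0 = -9/35, a_1 = 21/5, a_2 = 32/7, so
  g(x) = 32*x^2/7 + 21*x/5 - 9/35.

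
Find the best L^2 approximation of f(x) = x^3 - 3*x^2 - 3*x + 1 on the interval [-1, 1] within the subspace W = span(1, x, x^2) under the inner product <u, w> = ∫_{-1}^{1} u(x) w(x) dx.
g(x) = -3*x^2 - 12*x/5 + 1

The best approximation g ∈ W is the orthogonal projection of f onto W. Writing g = a_0 + a_1 x + a_2 x^2, the coefficients solve the normal equations G · a = b where
  G_{ij} = <φ_i, φ_j> and b_i = <f, φ_i>, with φ_0 = 1, φ_1 = x, φ_2 = x^2.
G =
  [2, 0, 2/3]
  [0, 2/3, 0]
  [2/3, 0, 2/5],
b = (0, -8/5, -8/15).
Solving gives a_0 = 1, a_1 = -12/5, a_2 = -3, so
  g(x) = -3*x^2 - 12*x/5 + 1.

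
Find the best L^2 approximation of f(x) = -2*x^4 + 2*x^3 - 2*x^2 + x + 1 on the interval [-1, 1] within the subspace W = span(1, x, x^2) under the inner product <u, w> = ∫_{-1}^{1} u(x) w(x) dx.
g(x) = -26*x^2/7 + 11*x/5 + 41/35

The best approximation g ∈ W is the orthogonal projection of f onto W. Writing g = a_0 + a_1 x + a_2 x^2, the coefficients solve the normal equations G · a = b where
  G_{ij} = <φ_i, φ_j> and b_i = <f, φ_i>, with φ_0 = 1, φ_1 = x, φ_2 = x^2.
G =
  [2, 0, 2/3]
  [0, 2/3, 0]
  [2/3, 0, 2/5],
b = (-2/15, 22/15, -74/105).
Solving gives a_0 = 41/35, a_1 = 11/5, a_2 = -26/7, so
  g(x) = -26*x^2/7 + 11*x/5 + 41/35.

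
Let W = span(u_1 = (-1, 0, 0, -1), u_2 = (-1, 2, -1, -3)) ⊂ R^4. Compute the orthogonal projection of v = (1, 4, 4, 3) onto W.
proj_W(v) = (16/7, 4/7, -2/7, 12/7)

Set up U = [u_1 | ... | u_2] ∈ R^(4×2). The projector onto W = col(U) is P = U (U^T U)^(-1) U^T.
Compute U^T U =
  [2, 4]
  [4, 15],
and U^T v = (-4, -6).
Solve U^T U · c = U^T v for the coefficients: c = (-18/7, 2/7). The projection is proj_W(v) = U c.
Check: (v - proj_W(v)) · u_1 = 0  (should be 0).
Check: (v - proj_W(v)) · u_2 = 0  (should be 0).
Result: proj_W(v) = (16/7, 4/7, -2/7, 12/7).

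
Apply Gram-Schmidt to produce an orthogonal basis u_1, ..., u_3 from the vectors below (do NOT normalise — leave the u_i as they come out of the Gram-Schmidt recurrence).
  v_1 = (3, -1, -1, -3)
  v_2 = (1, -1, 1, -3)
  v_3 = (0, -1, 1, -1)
Orthogonal basis:
  u_1 = (3, -1, -1, -3)
  u_2 = (-4/5, -2/5, 8/5, -6/5)
  u_3 = (1/12, -7/12, 1/12, 1/4)

Apply the Gram-Schmidt recurrence
  u_1 = v_1
  u_i = v_i − Σ_{j<i} ((v_i · u_j) / (u_j · u_j)) · u_j.

Step by step this gives:
  u_1 = (3, -1, -1, -3)
  u_2 = (-4/5, -2/5, 8/5, -6/5)
  u_3 = (1/12, -7/12, 1/12, 1/4)

Orthogonality check:
  u_2 · u_1 = 0 (should be 0)
  u_3 · u_1 = 0 (should be 0)
  u_3 · u_2 = 0 (should be 0)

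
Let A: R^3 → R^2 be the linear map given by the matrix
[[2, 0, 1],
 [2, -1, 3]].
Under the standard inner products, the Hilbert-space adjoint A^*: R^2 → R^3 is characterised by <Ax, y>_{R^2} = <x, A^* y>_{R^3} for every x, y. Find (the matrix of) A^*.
A^* = A^T =
[[2, 2],
 [0, -1],
 [1, 3]]

For real matrices with standard dot products, the defining identity <Ax, y> = <x, A^* y> gives (Ax)^T y = x^T (A^*) y, i.e. x^T A^T y = x^T (A^*) y. Since this holds for all x, y, we must have A^* = A^T. Therefore
A^* =
[[2, 2],
 [0, -1],
 [1, 3]].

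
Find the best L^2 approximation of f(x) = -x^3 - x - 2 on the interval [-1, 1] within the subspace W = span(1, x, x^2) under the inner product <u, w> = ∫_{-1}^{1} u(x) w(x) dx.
g(x) = -8*x/5 - 2

The best approximation g ∈ W is the orthogonal projection of f onto W. Writing g = a_0 + a_1 x + a_2 x^2, the coefficients solve the normal equations G · a = b where
  G_{ij} = <φ_i, φ_j> and b_i = <f, φ_i>, with φ_0 = 1, φ_1 = x, φ_2 = x^2.
G =
  [2, 0, 2/3]
  [0, 2/3, 0]
  [2/3, 0, 2/5],
b = (-4, -16/15, -4/3).
Solving gives a_0 = -2, a_1 = -8/5, a_2 = 0, so
  g(x) = -8*x/5 - 2.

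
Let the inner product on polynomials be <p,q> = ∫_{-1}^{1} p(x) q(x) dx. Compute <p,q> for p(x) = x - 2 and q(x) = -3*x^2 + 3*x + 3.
<p,q> = -6

Expand the product: p(x)·q(x) = -3*x^3 + 9*x^2 - 3*x - 6.
∫_{-1}^{1} of each monomial x^k gives [2/(k+1) if k even, 0 if k odd]. Integrating term-by-term (or equivalently evaluating the antiderivative F(x) = -3*x^4/4 + 3*x^3 - 3*x^2/2 - 6*x at the endpoints):
  F(1) − F(−1) = -21/4 − (3/4) = -6.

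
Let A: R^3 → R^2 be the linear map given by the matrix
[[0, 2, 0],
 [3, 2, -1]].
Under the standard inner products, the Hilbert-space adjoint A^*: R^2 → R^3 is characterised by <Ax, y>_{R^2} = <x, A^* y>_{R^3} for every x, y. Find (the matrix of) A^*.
A^* = A^T =
[[0, 3],
 [2, 2],
 [0, -1]]

For real matrices with standard dot products, the defining identity <Ax, y> = <x, A^* y> gives (Ax)^T y = x^T (A^*) y, i.e. x^T A^T y = x^T (A^*) y. Since this holds for all x, y, we must have A^* = A^T. Therefore
A^* =
[[0, 3],
 [2, 2],
 [0, -1]].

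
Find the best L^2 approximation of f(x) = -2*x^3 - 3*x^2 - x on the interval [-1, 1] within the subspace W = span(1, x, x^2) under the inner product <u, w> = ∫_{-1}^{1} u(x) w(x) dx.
g(x) = -3*x^2 - 11*x/5

The best approximation g ∈ W is the orthogonal projection of f onto W. Writing g = a_0 + a_1 x + a_2 x^2, the coefficients solve the normal equations G · a = b where
  G_{ij} = <φ_i, φ_j> and b_i = <f, φ_i>, with φ_0 = 1, φ_1 = x, φ_2 = x^2.
G =
  [2, 0, 2/3]
  [0, 2/3, 0]
  [2/3, 0, 2/5],
b = (-2, -22/15, -6/5).
Solving gives a_0 = 0, a_1 = -11/5, a_2 = -3, so
  g(x) = -3*x^2 - 11*x/5.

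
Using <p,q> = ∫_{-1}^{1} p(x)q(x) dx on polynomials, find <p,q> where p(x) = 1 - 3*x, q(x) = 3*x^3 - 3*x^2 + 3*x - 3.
<p,q> = -88/5

Expand the product: p(x)·q(x) = -9*x^4 + 12*x^3 - 12*x^2 + 12*x - 3.
∫_{-1}^{1} of each monomial x^k gives [2/(k+1) if k even, 0 if k odd]. Integrating term-by-term (or equivalently evaluating the antiderivative F(x) = -9*x^5/5 + 3*x^4 - 4*x^3 + 6*x^2 - 3*x at the endpoints):
  F(1) − F(−1) = 1/5 − (89/5) = -88/5.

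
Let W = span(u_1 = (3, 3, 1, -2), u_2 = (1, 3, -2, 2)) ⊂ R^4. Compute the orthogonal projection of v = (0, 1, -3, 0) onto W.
proj_W(v) = (5/42, 17/14, -26/21, 29/21)

Set up U = [u_1 | ... | u_2] ∈ R^(4×2). The projector onto W = col(U) is P = U (U^T U)^(-1) U^T.
Compute U^T U =
  [23, 6]
  [6, 18],
and U^T v = (0, 9).
Solve U^T U · c = U^T v for the coefficients: c = (-1/7, 23/42). The projection is proj_W(v) = U c.
Check: (v - proj_W(v)) · u_1 = 0  (should be 0).
Check: (v - proj_W(v)) · u_2 = 0  (should be 0).
Result: proj_W(v) = (5/42, 17/14, -26/21, 29/21).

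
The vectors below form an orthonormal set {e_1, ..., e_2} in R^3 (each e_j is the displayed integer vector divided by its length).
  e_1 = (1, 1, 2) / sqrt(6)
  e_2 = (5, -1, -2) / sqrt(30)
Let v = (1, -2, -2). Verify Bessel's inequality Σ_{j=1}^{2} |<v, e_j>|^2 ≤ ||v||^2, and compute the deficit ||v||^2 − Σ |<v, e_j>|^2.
Σ |<v, e_j>|^2 = 41/5; ||v||^2 = 9; deficit = 4/5

Write each e_j = u_j / sqrt(<u_j, u_j>) where u_j is the displayed integer vector. Then <v, e_j> = <v, u_j> / sqrt(<u_j, u_j>), so |<v, e_j>|^2 = <v, u_j>^2 / <u_j, u_j>.
Coefficients: <v, e_1> = -5/sqrt(6), <v, e_2> = 11/sqrt(30).
Square and sum: Σ |<v, e_j>|^2 = 41/5.
Compute ||v||^2 = v·v = 9.
Deficit = 9 − 41/5 = 4/5 ≥ 0, confirming Bessel's inequality. (The deficit equals ||v − Σ <v,e_j> e_j||^2, the squared distance from v to span{e_j}.)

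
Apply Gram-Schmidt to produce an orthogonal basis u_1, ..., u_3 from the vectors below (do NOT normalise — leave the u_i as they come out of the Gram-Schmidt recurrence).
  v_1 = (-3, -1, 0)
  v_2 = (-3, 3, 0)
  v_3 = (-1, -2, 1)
Orthogonal basis:
  u_1 = (-3, -1, 0)
  u_2 = (-6/5, 18/5, 0)
  u_3 = (0, 0, 1)

Apply the Gram-Schmidt recurrence
  u_1 = v_1
  u_i = v_i − Σ_{j<i} ((v_i · u_j) / (u_j · u_j)) · u_j.

Step by step this gives:
  u_1 = (-3, -1, 0)
  u_2 = (-6/5, 18/5, 0)
  u_3 = (0, 0, 1)

Orthogonality check:
  u_2 · u_1 = 0 (should be 0)
  u_3 · u_1 = 0 (should be 0)
  u_3 · u_2 = 0 (should be 0)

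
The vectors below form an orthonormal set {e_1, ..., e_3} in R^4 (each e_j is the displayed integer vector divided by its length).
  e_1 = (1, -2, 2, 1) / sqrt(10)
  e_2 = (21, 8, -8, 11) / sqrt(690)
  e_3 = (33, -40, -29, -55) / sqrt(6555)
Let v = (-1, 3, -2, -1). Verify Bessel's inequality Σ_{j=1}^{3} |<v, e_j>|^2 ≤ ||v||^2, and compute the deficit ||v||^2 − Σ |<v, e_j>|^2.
Σ |<v, e_j>|^2 = 280/19; ||v||^2 = 15; deficit = 5/19

Write each e_j = u_j / sqrt(<u_j, u_j>) where u_j is the displayed integer vector. Then <v, e_j> = <v, u_j> / sqrt(<u_j, u_j>), so |<v, e_j>|^2 = <v, u_j>^2 / <u_j, u_j>.
Coefficients: <v, e_1> = -12/sqrt(10), <v, e_2> = 8/sqrt(690), <v, e_3> = -40/sqrt(6555).
Square and sum: Σ |<v, e_j>|^2 = 280/19.
Compute ||v||^2 = v·v = 15.
Deficit = 15 − 280/19 = 5/19 ≥ 0, confirming Bessel's inequality. (The deficit equals ||v − Σ <v,e_j> e_j||^2, the squared distance from v to span{e_j}.)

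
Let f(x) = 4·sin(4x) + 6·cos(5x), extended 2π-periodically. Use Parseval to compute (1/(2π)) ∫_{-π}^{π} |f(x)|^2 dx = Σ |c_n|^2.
Σ |c_n|^2 = 26

Expand |f|^2 and use orthogonality of {sin(nx), cos(mx)} on [-π, π]:
  ∫_{-π}^{π} sin(nx)^2 dx = π, ∫ cos(mx)^2 dx = π, and cross terms integrate to 0.
So ∫_{-π}^{π} f(x)^2 dx = 4^2 · π + 6^2 · π = (16 + 36)π.
Divide by 2π: (16 + 36)/2 = 26.
By Parseval, this equals Σ |c_n|^2.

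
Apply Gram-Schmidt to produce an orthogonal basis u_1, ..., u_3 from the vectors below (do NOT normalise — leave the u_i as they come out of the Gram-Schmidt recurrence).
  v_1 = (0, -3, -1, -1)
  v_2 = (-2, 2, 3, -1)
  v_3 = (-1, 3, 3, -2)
Orthogonal basis:
  u_1 = (0, -3, -1, -1)
  u_2 = (-2, -2/11, 25/11, -19/11)
  u_3 = (62/67, 30/67, -13/134, -167/134)

Apply the Gram-Schmidt recurrence
  u_1 = v_1
  u_i = v_i − Σ_{j<i} ((v_i · u_j) / (u_j · u_j)) · u_j.

Step by step this gives:
  u_1 = (0, -3, -1, -1)
  u_2 = (-2, -2/11, 25/11, -19/11)
  u_3 = (62/67, 30/67, -13/134, -167/134)

Orthogonality check:
  u_2 · u_1 = 0 (should be 0)
  u_3 · u_1 = 0 (should be 0)
  u_3 · u_2 = 0 (should be 0)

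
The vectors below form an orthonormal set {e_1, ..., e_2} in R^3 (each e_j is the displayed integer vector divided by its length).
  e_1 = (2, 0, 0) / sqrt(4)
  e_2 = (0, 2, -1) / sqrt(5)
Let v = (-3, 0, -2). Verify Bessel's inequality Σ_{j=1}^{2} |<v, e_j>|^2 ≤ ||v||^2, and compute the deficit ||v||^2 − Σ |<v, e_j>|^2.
Σ |<v, e_j>|^2 = 49/5; ||v||^2 = 13; deficit = 16/5

Write each e_j = u_j / sqrt(<u_j, u_j>) where u_j is the displayed integer vector. Then <v, e_j> = <v, u_j> / sqrt(<u_j, u_j>), so |<v, e_j>|^2 = <v, u_j>^2 / <u_j, u_j>.
Coefficients: <v, e_1> = -6/sqrt(4), <v, e_2> = 2/sqrt(5).
Square and sum: Σ |<v, e_j>|^2 = 49/5.
Compute ||v||^2 = v·v = 13.
Deficit = 13 − 49/5 = 16/5 ≥ 0, confirming Bessel's inequality. (The deficit equals ||v − Σ <v,e_j> e_j||^2, the squared distance from v to span{e_j}.)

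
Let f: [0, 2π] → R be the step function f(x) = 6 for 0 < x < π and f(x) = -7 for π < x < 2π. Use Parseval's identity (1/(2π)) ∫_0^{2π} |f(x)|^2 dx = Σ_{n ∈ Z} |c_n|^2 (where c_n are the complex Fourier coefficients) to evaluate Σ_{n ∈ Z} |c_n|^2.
Σ |c_n|^2 = 85/2

Parseval equates the L^2 energy of f (normalised by 1/(2π)) with the ℓ^2 sum of its Fourier coefficients: (1/(2π)) ∫_0^{2π} |f|^2 = Σ |c_n|^2.
Compute the left side: (1/(2π)) [∫_0^π 6^2 dx + ∫_π^{2π} (-7)^2 dx] = (1/(2π)) · (36π + 49π) = (36 + 49)/2 = 85/2.
So Σ_{n ∈ Z} |c_n|^2 = 85/2.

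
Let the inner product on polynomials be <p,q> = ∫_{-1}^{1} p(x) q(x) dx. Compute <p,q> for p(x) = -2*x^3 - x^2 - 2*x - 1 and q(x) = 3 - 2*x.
<p,q> = -56/15

Expand the product: p(x)·q(x) = 4*x^4 - 4*x^3 + x^2 - 4*x - 3.
∫_{-1}^{1} of each monomial x^k gives [2/(k+1) if k even, 0 if k odd]. Integrating term-by-term (or equivalently evaluating the antiderivative F(x) = 4*x^5/5 - x^4 + x^3/3 - 2*x^2 - 3*x at the endpoints):
  F(1) − F(−1) = -73/15 − (-17/15) = -56/15.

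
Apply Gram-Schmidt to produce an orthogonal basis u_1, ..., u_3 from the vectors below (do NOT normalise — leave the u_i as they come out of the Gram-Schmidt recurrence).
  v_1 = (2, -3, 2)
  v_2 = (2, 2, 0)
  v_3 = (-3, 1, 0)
Orthogonal basis:
  u_1 = (2, -3, 2)
  u_2 = (38/17, 28/17, 4/17)
  u_3 = (-16/33, 16/33, 40/33)

Apply the Gram-Schmidt recurrence
  u_1 = v_1
  u_i = v_i − Σ_{j<i} ((v_i · u_j) / (u_j · u_j)) · u_j.

Step by step this gives:
  u_1 = (2, -3, 2)
  u_2 = (38/17, 28/17, 4/17)
  u_3 = (-16/33, 16/33, 40/33)

Orthogonality check:
  u_2 · u_1 = 0 (should be 0)
  u_3 · u_1 = 0 (should be 0)
  u_3 · u_2 = 0 (should be 0)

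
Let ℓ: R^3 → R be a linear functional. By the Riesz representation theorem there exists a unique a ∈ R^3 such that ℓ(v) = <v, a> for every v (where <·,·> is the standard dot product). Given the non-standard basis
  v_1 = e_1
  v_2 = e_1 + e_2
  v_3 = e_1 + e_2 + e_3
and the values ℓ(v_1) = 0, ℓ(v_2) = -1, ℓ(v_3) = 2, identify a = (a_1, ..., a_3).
a = (0, -1, 3)

Write a = (a_1, ..., a_3) in the standard basis. For each basis vector v_i, ℓ(v_i) = <v_i, a> is a linear equation in the a_j's. Collect the n equations into a matrix system V a = ℓ, where row i of V is v_i (expressed in the standard basis). Since V is invertible (lower-triangular with 1s on the diagonal, up to permutation), solve by back-substitution:
  V =
[[1, 0, 0],
 [1, 1, 0],
 [1, 1, 1]]
  V a = (0, -1, 2)
Solving gives a = (0, -1, 3).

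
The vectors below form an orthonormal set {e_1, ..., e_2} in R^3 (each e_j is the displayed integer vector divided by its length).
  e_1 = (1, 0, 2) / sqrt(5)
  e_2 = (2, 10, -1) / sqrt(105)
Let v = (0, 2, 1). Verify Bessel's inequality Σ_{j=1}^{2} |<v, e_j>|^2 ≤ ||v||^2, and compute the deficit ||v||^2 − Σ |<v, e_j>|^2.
Σ |<v, e_j>|^2 = 89/21; ||v||^2 = 5; deficit = 16/21

Write each e_j = u_j / sqrt(<u_j, u_j>) where u_j is the displayed integer vector. Then <v, e_j> = <v, u_j> / sqrt(<u_j, u_j>), so |<v, e_j>|^2 = <v, u_j>^2 / <u_j, u_j>.
Coefficients: <v, e_1> = 2/sqrt(5), <v, e_2> = 19/sqrt(105).
Square and sum: Σ |<v, e_j>|^2 = 89/21.
Compute ||v||^2 = v·v = 5.
Deficit = 5 − 89/21 = 16/21 ≥ 0, confirming Bessel's inequality. (The deficit equals ||v − Σ <v,e_j> e_j||^2, the squared distance from v to span{e_j}.)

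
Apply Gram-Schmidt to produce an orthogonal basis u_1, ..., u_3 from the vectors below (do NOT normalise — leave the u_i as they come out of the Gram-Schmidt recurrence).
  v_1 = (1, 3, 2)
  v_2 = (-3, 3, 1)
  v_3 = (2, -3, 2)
Orthogonal basis:
  u_1 = (1, 3, 2)
  u_2 = (-25/7, 9/7, -1/7)
  u_3 = (-117/202, -273/202, 234/101)

Apply the Gram-Schmidt recurrence
  u_1 = v_1
  u_i = v_i − Σ_{j<i} ((v_i · u_j) / (u_j · u_j)) · u_j.

Step by step this gives:
  u_1 = (1, 3, 2)
  u_2 = (-25/7, 9/7, -1/7)
  u_3 = (-117/202, -273/202, 234/101)

Orthogonality check:
  u_2 · u_1 = 0 (should be 0)
  u_3 · u_1 = 0 (should be 0)
  u_3 · u_2 = 0 (should be 0)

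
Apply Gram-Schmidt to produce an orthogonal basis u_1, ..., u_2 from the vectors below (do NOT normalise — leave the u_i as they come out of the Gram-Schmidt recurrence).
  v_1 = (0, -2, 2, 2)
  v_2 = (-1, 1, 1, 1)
Orthogonal basis:
  u_1 = (0, -2, 2, 2)
  u_2 = (-1, 4/3, 2/3, 2/3)

Apply the Gram-Schmidt recurrence
  u_1 = v_1
  u_i = v_i − Σ_{j<i} ((v_i · u_j) / (u_j · u_j)) · u_j.

Step by step this gives:
  u_1 = (0, -2, 2, 2)
  u_2 = (-1, 4/3, 2/3, 2/3)

Orthogonality check:
  u_2 · u_1 = 0 (should be 0)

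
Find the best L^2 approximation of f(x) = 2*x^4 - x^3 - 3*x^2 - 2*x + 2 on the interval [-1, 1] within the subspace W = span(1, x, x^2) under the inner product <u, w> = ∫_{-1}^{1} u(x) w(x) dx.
g(x) = -9*x^2/7 - 13*x/5 + 64/35

The best approximation g ∈ W is the orthogonal projection of f onto W. Writing g = a_0 + a_1 x + a_2 x^2, the coefficients solve the normal equations G · a = b where
  G_{ij} = <φ_i, φ_j> and b_i = <f, φ_i>, with φ_0 = 1, φ_1 = x, φ_2 = x^2.
G =
  [2, 0, 2/3]
  [0, 2/3, 0]
  [2/3, 0, 2/5],
b = (14/5, -26/15, 74/105).
Solving gives a_0 = 64/35, a_1 = -13/5, a_2 = -9/7, so
  g(x) = -9*x^2/7 - 13*x/5 + 64/35.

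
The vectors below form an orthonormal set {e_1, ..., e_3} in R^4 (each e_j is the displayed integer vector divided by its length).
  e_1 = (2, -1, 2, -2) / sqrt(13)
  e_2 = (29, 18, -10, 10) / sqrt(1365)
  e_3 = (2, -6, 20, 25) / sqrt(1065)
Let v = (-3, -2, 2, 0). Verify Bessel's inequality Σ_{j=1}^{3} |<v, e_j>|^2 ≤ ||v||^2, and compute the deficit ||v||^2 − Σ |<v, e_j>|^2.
Σ |<v, e_j>|^2 = 8433/497; ||v||^2 = 17; deficit = 16/497

Write each e_j = u_j / sqrt(<u_j, u_j>) where u_j is the displayed integer vector. Then <v, e_j> = <v, u_j> / sqrt(<u_j, u_j>), so |<v, e_j>|^2 = <v, u_j>^2 / <u_j, u_j>.
Coefficients: <v, e_1> = 0/sqrt(13), <v, e_2> = -143/sqrt(1365), <v, e_3> = 46/sqrt(1065).
Square and sum: Σ |<v, e_j>|^2 = 8433/497.
Compute ||v||^2 = v·v = 17.
Deficit = 17 − 8433/497 = 16/497 ≥ 0, confirming Bessel's inequality. (The deficit equals ||v − Σ <v,e_j> e_j||^2, the squared distance from v to span{e_j}.)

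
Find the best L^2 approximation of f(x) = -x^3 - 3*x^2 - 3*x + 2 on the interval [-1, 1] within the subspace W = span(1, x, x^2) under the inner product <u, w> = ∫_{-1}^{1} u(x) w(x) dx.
g(x) = -3*x^2 - 18*x/5 + 2

The best approximation g ∈ W is the orthogonal projection of f onto W. Writing g = a_0 + a_1 x + a_2 x^2, the coefficients solve the normal equations G · a = b where
  G_{ij} = <φ_i, φ_j> and b_i = <f, φ_i>, with φ_0 = 1, φ_1 = x, φ_2 = x^2.
G =
  [2, 0, 2/3]
  [0, 2/3, 0]
  [2/3, 0, 2/5],
b = (2, -12/5, 2/15).
Solving gives a_0 = 2, a_1 = -18/5, a_2 = -3, so
  g(x) = -3*x^2 - 18*x/5 + 2.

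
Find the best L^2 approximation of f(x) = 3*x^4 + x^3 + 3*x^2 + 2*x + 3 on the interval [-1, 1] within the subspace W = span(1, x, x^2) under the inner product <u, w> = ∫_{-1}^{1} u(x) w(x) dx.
g(x) = 39*x^2/7 + 13*x/5 + 96/35

The best approximation g ∈ W is the orthogonal projection of f onto W. Writing g = a_0 + a_1 x + a_2 x^2, the coefficients solve the normal equations G · a = b where
  G_{ij} = <φ_i, φ_j> and b_i = <f, φ_i>, with φ_0 = 1, φ_1 = x, φ_2 = x^2.
G =
  [2, 0, 2/3]
  [0, 2/3, 0]
  [2/3, 0, 2/5],
b = (46/5, 26/15, 142/35).
Solving gives a_0 = 96/35, a_1 = 13/5, a_2 = 39/7, so
  g(x) = 39*x^2/7 + 13*x/5 + 96/35.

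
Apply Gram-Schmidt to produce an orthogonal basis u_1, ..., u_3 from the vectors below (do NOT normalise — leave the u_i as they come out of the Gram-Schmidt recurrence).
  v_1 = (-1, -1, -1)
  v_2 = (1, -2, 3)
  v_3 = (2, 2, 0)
Orthogonal basis:
  u_1 = (-1, -1, -1)
  u_2 = (1/3, -8/3, 7/3)
  u_3 = (15/19, -6/19, -9/19)

Apply the Gram-Schmidt recurrence
  u_1 = v_1
  u_i = v_i − Σ_{j<i} ((v_i · u_j) / (u_j · u_j)) · u_j.

Step by step this gives:
  u_1 = (-1, -1, -1)
  u_2 = (1/3, -8/3, 7/3)
  u_3 = (15/19, -6/19, -9/19)

Orthogonality check:
  u_2 · u_1 = 0 (should be 0)
  u_3 · u_1 = 0 (should be 0)
  u_3 · u_2 = 0 (should be 0)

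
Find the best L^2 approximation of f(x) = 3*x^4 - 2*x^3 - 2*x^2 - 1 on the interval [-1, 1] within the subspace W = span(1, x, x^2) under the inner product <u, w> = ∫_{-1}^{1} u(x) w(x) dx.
g(x) = 4*x^2/7 - 6*x/5 - 44/35

The best approximation g ∈ W is the orthogonal projection of f onto W. Writing g = a_0 + a_1 x + a_2 x^2, the coefficients solve the normal equations G · a = b where
  G_{ij} = <φ_i, φ_j> and b_i = <f, φ_i>, with φ_0 = 1, φ_1 = x, φ_2 = x^2.
G =
  [2, 0, 2/3]
  [0, 2/3, 0]
  [2/3, 0, 2/5],
b = (-32/15, -4/5, -64/105).
Solving gives a_0 = -44/35, a_1 = -6/5, a_2 = 4/7, so
  g(x) = 4*x^2/7 - 6*x/5 - 44/35.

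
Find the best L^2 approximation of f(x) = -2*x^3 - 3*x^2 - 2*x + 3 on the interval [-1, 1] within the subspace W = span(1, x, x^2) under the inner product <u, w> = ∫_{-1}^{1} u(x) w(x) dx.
g(x) = -3*x^2 - 16*x/5 + 3

The best approximation g ∈ W is the orthogonal projection of f onto W. Writing g = a_0 + a_1 x + a_2 x^2, the coefficients solve the normal equations G · a = b where
  G_{ij} = <φ_i, φ_j> and b_i = <f, φ_i>, with φ_0 = 1, φ_1 = x, φ_2 = x^2.
G =
  [2, 0, 2/3]
  [0, 2/3, 0]
  [2/3, 0, 2/5],
b = (4, -32/15, 4/5).
Solving gives a_0 = 3, a_1 = -16/5, a_2 = -3, so
  g(x) = -3*x^2 - 16*x/5 + 3.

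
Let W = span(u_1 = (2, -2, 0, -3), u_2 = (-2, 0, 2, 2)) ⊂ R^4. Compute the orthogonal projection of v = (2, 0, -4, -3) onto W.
proj_W(v) = (38/13, 6/13, -44/13, -35/13)

Set up U = [u_1 | ... | u_2] ∈ R^(4×2). The projector onto W = col(U) is P = U (U^T U)^(-1) U^T.
Compute U^T U =
  [17, -10]
  [-10, 12],
and U^T v = (13, -18).
Solve U^T U · c = U^T v for the coefficients: c = (-3/13, -22/13). The projection is proj_W(v) = U c.
Check: (v - proj_W(v)) · u_1 = 0  (should be 0).
Check: (v - proj_W(v)) · u_2 = 0  (should be 0).
Result: proj_W(v) = (38/13, 6/13, -44/13, -35/13).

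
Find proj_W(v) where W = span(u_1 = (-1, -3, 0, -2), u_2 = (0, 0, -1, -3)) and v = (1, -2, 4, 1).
proj_W(v) = (-9/13, -27/13, 29/26, 51/26)

Set up U = [u_1 | ... | u_2] ∈ R^(4×2). The projector onto W = col(U) is P = U (U^T U)^(-1) U^T.
Compute U^T U =
  [14, 6]
  [6, 10],
and U^T v = (3, -7).
Solve U^T U · c = U^T v for the coefficients: c = (9/13, -29/26). The projection is proj_W(v) = U c.
Check: (v - proj_W(v)) · u_1 = 0  (should be 0).
Check: (v - proj_W(v)) · u_2 = 0  (should be 0).
Result: proj_W(v) = (-9/13, -27/13, 29/26, 51/26).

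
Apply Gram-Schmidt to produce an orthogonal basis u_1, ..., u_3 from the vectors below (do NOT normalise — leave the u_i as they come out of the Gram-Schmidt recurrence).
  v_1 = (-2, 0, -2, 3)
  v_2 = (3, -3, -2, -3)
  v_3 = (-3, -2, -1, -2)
Orthogonal basis:
  u_1 = (-2, 0, -2, 3)
  u_2 = (29/17, -3, -56/17, -18/17)
  u_3 = (-45/14, -491/406, 3/29, -421/203)

Apply the Gram-Schmidt recurrence
  u_1 = v_1
  u_i = v_i − Σ_{j<i} ((v_i · u_j) / (u_j · u_j)) · u_j.

Step by step this gives:
  u_1 = (-2, 0, -2, 3)
  u_2 = (29/17, -3, -56/17, -18/17)
  u_3 = (-45/14, -491/406, 3/29, -421/203)

Orthogonality check:
  u_2 · u_1 = 0 (should be 0)
  u_3 · u_1 = 0 (should be 0)
  u_3 · u_2 = 0 (should be 0)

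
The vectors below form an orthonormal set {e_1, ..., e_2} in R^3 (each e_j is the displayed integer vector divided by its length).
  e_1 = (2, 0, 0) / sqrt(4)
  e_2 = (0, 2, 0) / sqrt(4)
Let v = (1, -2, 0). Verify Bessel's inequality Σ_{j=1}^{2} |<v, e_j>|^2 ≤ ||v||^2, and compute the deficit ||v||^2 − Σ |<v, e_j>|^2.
Σ |<v, e_j>|^2 = 5; ||v||^2 = 5; deficit = 0

Write each e_j = u_j / sqrt(<u_j, u_j>) where u_j is the displayed integer vector. Then <v, e_j> = <v, u_j> / sqrt(<u_j, u_j>), so |<v, e_j>|^2 = <v, u_j>^2 / <u_j, u_j>.
Coefficients: <v, e_1> = 2/sqrt(4), <v, e_2> = -4/sqrt(4).
Square and sum: Σ |<v, e_j>|^2 = 5.
Compute ||v||^2 = v·v = 5.
Deficit = 5 − 5 = 0 ≥ 0, confirming Bessel's inequality. (The deficit equals ||v − Σ <v,e_j> e_j||^2, the squared distance from v to span{e_j}.)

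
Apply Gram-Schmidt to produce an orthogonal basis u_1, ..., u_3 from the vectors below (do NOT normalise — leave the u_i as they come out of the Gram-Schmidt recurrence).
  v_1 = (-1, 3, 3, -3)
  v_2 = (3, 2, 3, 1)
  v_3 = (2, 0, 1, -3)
Orthogonal basis:
  u_1 = (-1, 3, 3, -3)
  u_2 = (93/28, 29/28, 57/28, 55/28)
  u_3 = (1068/563, -684/563, -199/563, -1239/563)

Apply the Gram-Schmidt recurrence
  u_1 = v_1
  u_i = v_i − Σ_{j<i} ((v_i · u_j) / (u_j · u_j)) · u_j.

Step by step this gives:
  u_1 = (-1, 3, 3, -3)
  u_2 = (93/28, 29/28, 57/28, 55/28)
  u_3 = (1068/563, -684/563, -199/563, -1239/563)

Orthogonality check:
  u_2 · u_1 = 0 (should be 0)
  u_3 · u_1 = 0 (should be 0)
  u_3 · u_2 = 0 (should be 0)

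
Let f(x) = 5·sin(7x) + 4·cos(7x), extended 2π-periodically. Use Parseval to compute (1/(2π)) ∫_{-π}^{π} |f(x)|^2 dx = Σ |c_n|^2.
Σ |c_n|^2 = 41/2

Expand |f|^2 and use orthogonality of {sin(nx), cos(mx)} on [-π, π]:
  ∫_{-π}^{π} sin(nx)^2 dx = π, ∫ cos(mx)^2 dx = π, and cross terms integrate to 0.
So ∫_{-π}^{π} f(x)^2 dx = 5^2 · π + 4^2 · π = (25 + 16)π.
Divide by 2π: (25 + 16)/2 = 41/2.
By Parseval, this equals Σ |c_n|^2.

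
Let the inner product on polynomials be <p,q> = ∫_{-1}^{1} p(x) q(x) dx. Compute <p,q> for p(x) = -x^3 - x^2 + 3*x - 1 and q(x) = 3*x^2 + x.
<p,q> = -8/5

Expand the product: p(x)·q(x) = -3*x^5 - 4*x^4 + 8*x^3 - x.
∫_{-1}^{1} of each monomial x^k gives [2/(k+1) if k even, 0 if k odd]. Integrating term-by-term (or equivalently evaluating the antiderivative F(x) = -x^6/2 - 4*x^5/5 + 2*x^4 - x^2/2 at the endpoints):
  F(1) − F(−1) = 1/5 − (9/5) = -8/5.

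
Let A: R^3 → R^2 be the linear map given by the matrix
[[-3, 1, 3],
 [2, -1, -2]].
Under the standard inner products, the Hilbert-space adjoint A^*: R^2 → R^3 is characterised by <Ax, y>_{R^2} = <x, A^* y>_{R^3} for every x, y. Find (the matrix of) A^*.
A^* = A^T =
[[-3, 2],
 [1, -1],
 [3, -2]]

For real matrices with standard dot products, the defining identity <Ax, y> = <x, A^* y> gives (Ax)^T y = x^T (A^*) y, i.e. x^T A^T y = x^T (A^*) y. Since this holds for all x, y, we must have A^* = A^T. Therefore
A^* =
[[-3, 2],
 [1, -1],
 [3, -2]].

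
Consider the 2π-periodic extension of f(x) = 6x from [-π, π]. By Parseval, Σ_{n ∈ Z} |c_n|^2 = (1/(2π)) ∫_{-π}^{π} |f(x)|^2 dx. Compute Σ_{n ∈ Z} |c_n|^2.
Σ |c_n|^2 = 12π^2

Expand and integrate term by term over [-π, π]:
  ∫ (6x)^2 dx = 36·(2π^3/3); ∫ 2·6·(0)·x dx = 0 (odd integrand); ∫ 0^2 dx = 0·2π.
So (1/(2π)) ∫_{-π}^{π} (6x)^2 dx = 36π^2/3 + 0 = 12π^2.
Parseval ⇒ Σ |c_n|^2 = 12π^2.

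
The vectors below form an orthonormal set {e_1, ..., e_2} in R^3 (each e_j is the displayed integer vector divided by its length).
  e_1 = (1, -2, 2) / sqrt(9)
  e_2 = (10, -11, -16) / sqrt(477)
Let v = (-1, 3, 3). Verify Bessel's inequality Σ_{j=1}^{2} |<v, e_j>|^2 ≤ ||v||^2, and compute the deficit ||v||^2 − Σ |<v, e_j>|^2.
Σ |<v, e_j>|^2 = 926/53; ||v||^2 = 19; deficit = 81/53

Write each e_j = u_j / sqrt(<u_j, u_j>) where u_j is the displayed integer vector. Then <v, e_j> = <v, u_j> / sqrt(<u_j, u_j>), so |<v, e_j>|^2 = <v, u_j>^2 / <u_j, u_j>.
Coefficients: <v, e_1> = -1/sqrt(9), <v, e_2> = -91/sqrt(477).
Square and sum: Σ |<v, e_j>|^2 = 926/53.
Compute ||v||^2 = v·v = 19.
Deficit = 19 − 926/53 = 81/53 ≥ 0, confirming Bessel's inequality. (The deficit equals ||v − Σ <v,e_j> e_j||^2, the squared distance from v to span{e_j}.)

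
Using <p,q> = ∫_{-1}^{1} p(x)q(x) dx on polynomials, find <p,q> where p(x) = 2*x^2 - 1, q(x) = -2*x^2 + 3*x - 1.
<p,q> = 2/5

Expand the product: p(x)·q(x) = -4*x^4 + 6*x^3 - 3*x + 1.
∫_{-1}^{1} of each monomial x^k gives [2/(k+1) if k even, 0 if k odd]. Integrating term-by-term (or equivalently evaluating the antiderivative F(x) = -4*x^5/5 + 3*x^4/2 - 3*x^2/2 + x at the endpoints):
  F(1) − F(−1) = 1/5 − (-1/5) = 2/5.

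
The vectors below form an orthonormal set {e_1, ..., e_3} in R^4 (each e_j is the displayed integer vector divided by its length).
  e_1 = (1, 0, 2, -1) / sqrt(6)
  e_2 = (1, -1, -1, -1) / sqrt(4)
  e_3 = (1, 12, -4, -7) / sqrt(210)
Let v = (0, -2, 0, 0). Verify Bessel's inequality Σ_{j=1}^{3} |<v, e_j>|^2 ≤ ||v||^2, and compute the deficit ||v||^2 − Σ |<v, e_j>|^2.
Σ |<v, e_j>|^2 = 131/35; ||v||^2 = 4; deficit = 9/35

Write each e_j = u_j / sqrt(<u_j, u_j>) where u_j is the displayed integer vector. Then <v, e_j> = <v, u_j> / sqrt(<u_j, u_j>), so |<v, e_j>|^2 = <v, u_j>^2 / <u_j, u_j>.
Coefficients: <v, e_1> = 0/sqrt(6), <v, e_2> = 2/sqrt(4), <v, e_3> = -24/sqrt(210).
Square and sum: Σ |<v, e_j>|^2 = 131/35.
Compute ||v||^2 = v·v = 4.
Deficit = 4 − 131/35 = 9/35 ≥ 0, confirming Bessel's inequality. (The deficit equals ||v − Σ <v,e_j> e_j||^2, the squared distance from v to span{e_j}.)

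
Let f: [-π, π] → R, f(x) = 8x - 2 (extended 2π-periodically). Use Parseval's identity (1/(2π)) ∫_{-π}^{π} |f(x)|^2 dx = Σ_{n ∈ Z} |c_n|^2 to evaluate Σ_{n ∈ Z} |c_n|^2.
Σ |c_n|^2 = 64π^2/3 + 4

Expand and integrate term by term over [-π, π]:
  ∫ (8x)^2 dx = 64·(2π^3/3); ∫ 2·8·(-2)·x dx = 0 (odd integrand); ∫ (-2)^2 dx = 4·2π.
So (1/(2π)) ∫_{-π}^{π} (8x - 2)^2 dx = 64π^2/3 + 4 = 64π^2/3 + 4.
Parseval ⇒ Σ |c_n|^2 = 64π^2/3 + 4.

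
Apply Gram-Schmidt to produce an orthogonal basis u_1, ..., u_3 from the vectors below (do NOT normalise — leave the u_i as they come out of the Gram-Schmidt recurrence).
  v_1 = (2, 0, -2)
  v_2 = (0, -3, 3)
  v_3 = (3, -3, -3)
Orthogonal basis:
  u_1 = (2, 0, -2)
  u_2 = (3/2, -3, 3/2)
  u_3 = (-1, -1, -1)

Apply the Gram-Schmidt recurrence
  u_1 = v_1
  u_i = v_i − Σ_{j<i} ((v_i · u_j) / (u_j · u_j)) · u_j.

Step by step this gives:
  u_1 = (2, 0, -2)
  u_2 = (3/2, -3, 3/2)
  u_3 = (-1, -1, -1)

Orthogonality check:
  u_2 · u_1 = 0 (should be 0)
  u_3 · u_1 = 0 (should be 0)
  u_3 · u_2 = 0 (should be 0)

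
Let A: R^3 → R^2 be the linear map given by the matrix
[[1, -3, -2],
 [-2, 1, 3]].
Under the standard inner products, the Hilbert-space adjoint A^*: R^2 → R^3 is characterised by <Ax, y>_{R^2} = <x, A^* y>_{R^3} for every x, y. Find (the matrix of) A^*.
A^* = A^T =
[[1, -2],
 [-3, 1],
 [-2, 3]]

For real matrices with standard dot products, the defining identity <Ax, y> = <x, A^* y> gives (Ax)^T y = x^T (A^*) y, i.e. x^T A^T y = x^T (A^*) y. Since this holds for all x, y, we must have A^* = A^T. Therefore
A^* =
[[1, -2],
 [-3, 1],
 [-2, 3]].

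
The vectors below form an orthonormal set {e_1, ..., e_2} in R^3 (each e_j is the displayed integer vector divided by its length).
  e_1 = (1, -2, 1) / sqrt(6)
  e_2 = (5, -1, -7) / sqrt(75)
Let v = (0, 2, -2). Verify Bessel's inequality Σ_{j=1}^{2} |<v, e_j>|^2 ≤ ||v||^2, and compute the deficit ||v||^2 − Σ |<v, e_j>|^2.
Σ |<v, e_j>|^2 = 198/25; ||v||^2 = 8; deficit = 2/25

Write each e_j = u_j / sqrt(<u_j, u_j>) where u_j is the displayed integer vector. Then <v, e_j> = <v, u_j> / sqrt(<u_j, u_j>), so |<v, e_j>|^2 = <v, u_j>^2 / <u_j, u_j>.
Coefficients: <v, e_1> = -6/sqrt(6), <v, e_2> = 12/sqrt(75).
Square and sum: Σ |<v, e_j>|^2 = 198/25.
Compute ||v||^2 = v·v = 8.
Deficit = 8 − 198/25 = 2/25 ≥ 0, confirming Bessel's inequality. (The deficit equals ||v − Σ <v,e_j> e_j||^2, the squared distance from v to span{e_j}.)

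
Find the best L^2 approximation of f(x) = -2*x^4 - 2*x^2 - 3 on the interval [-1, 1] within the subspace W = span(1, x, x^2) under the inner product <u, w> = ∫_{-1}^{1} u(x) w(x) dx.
g(x) = -26*x^2/7 - 99/35

The best approximation g ∈ W is the orthogonal projection of f onto W. Writing g = a_0 + a_1 x + a_2 x^2, the coefficients solve the normal equations G · a = b where
  G_{ij} = <φ_i, φ_j> and b_i = <f, φ_i>, with φ_0 = 1, φ_1 = x, φ_2 = x^2.
G =
  [2, 0, 2/3]
  [0, 2/3, 0]
  [2/3, 0, 2/5],
b = (-122/15, 0, -118/35).
Solving gives a_0 = -99/35, a_1 = 0, a_2 = -26/7, so
  g(x) = -26*x^2/7 - 99/35.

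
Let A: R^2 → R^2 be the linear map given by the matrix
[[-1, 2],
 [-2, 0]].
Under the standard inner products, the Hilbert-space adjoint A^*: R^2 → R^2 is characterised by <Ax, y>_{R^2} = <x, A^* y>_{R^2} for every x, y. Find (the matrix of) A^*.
A^* = A^T =
[[-1, -2],
 [2, 0]]

For real matrices with standard dot products, the defining identity <Ax, y> = <x, A^* y> gives (Ax)^T y = x^T (A^*) y, i.e. x^T A^T y = x^T (A^*) y. Since this holds for all x, y, we must have A^* = A^T. Therefore
A^* =
[[-1, -2],
 [2, 0]].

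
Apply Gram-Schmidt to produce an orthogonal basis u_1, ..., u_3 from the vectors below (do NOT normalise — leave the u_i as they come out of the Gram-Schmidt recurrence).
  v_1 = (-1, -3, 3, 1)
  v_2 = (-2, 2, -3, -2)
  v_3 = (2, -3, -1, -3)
Orthogonal basis:
  u_1 = (-1, -3, 3, 1)
  u_2 = (-11/4, -1/4, -3/4, -5/4)
  u_3 = (386/195, -557/195, -76/65, -601/195)

Apply the Gram-Schmidt recurrence
  u_1 = v_1
  u_i = v_i − Σ_{j<i} ((v_i · u_j) / (u_j · u_j)) · u_j.

Step by step this gives:
  u_1 = (-1, -3, 3, 1)
  u_2 = (-11/4, -1/4, -3/4, -5/4)
  u_3 = (386/195, -557/195, -76/65, -601/195)

Orthogonality check:
  u_2 · u_1 = 0 (should be 0)
  u_3 · u_1 = 0 (should be 0)
  u_3 · u_2 = 0 (should be 0)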